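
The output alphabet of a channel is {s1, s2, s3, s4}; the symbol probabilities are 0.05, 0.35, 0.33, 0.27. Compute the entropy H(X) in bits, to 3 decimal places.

1.784 bits

H = −Σ pᵢ log₂ pᵢ.
−0.05·log₂(0.05) = 0.2161
−0.35·log₂(0.35) = 0.5301
−0.33·log₂(0.33) = 0.5278
−0.27·log₂(0.27) = 0.5100
Sum ≈ 1.7840 → 1.784 bits.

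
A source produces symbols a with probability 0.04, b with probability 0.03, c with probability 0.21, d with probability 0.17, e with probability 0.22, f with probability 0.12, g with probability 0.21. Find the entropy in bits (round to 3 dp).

H = −Σ pᵢ log₂ pᵢ.
−0.04·log₂(0.04) = 0.1858
−0.03·log₂(0.03) = 0.1518
−0.21·log₂(0.21) = 0.4728
−0.17·log₂(0.17) = 0.4346
−0.22·log₂(0.22) = 0.4806
−0.12·log₂(0.12) = 0.3671
−0.21·log₂(0.21) = 0.4728
Sum ≈ 2.5654 → 2.565 bits.

2.565 bits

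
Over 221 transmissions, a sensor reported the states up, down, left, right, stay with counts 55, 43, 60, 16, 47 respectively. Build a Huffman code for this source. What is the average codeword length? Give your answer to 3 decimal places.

Probabilities are the counts divided by 221.
Repeatedly combine the two least-probable nodes; the expected code length is the sum of the merged weights.
merge 16/221 + 43/221 → 59/221
merge 47/221 + 55/221 → 6/13
merge 59/221 + 60/221 → 7/13
merge 6/13 + 7/13 → 1
L = 59/221 + 6/13 + 7/13 + 1 = 501/221 ≈ 2.267 bits/symbol.

2.267 bits/symbol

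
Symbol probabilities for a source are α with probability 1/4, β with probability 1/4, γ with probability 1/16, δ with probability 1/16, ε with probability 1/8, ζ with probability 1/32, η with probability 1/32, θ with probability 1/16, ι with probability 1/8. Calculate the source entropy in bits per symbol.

2.8125 bits

Each probability is a power of 1/2, so log₂(1/p) is an integer.
H = Σ p·log₂(1/p) = 1/4·2 + 1/4·2 + 1/16·4 + 1/16·4 + 1/8·3 + 1/32·5 + 1/32·5 + 1/16·4 + 1/8·3 = 2.8125 bits.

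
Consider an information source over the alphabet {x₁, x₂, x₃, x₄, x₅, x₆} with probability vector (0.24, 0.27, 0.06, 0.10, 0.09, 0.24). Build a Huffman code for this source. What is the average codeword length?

2.4 bits/symbol

Repeatedly combine the two least-probable nodes; the expected code length is the sum of the merged weights.
merge 3/50 + 9/100 → 3/20
merge 1/10 + 3/20 → 1/4
merge 6/25 + 6/25 → 12/25
merge 1/4 + 27/100 → 13/25
merge 12/25 + 13/25 → 1
L = 3/20 + 1/4 + 12/25 + 13/25 + 1 = 12/5 = 2.4 bits/symbol.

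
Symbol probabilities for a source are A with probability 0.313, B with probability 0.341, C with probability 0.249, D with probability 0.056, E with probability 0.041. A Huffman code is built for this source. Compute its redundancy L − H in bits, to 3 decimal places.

Entropy H = −Σ p log₂ p ≈ 1.9750 bits.
Huffman merges: 41/1000+7/125→97/1000; 97/1000+249/1000→173/500; 313/1000+341/1000→327/500; 173/500+327/500→1. L = 2097/1000 ≈ 2.0970.
L − H = 2.0970 − 1.9750 = 0.122 bits.

0.122 bits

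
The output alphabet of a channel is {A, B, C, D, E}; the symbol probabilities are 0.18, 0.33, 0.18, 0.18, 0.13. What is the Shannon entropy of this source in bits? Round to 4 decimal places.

H = −Σ pᵢ log₂ pᵢ.
−0.18·log₂(0.18) = 0.4453
−0.33·log₂(0.33) = 0.5278
−0.18·log₂(0.18) = 0.4453
−0.18·log₂(0.18) = 0.4453
−0.13·log₂(0.13) = 0.3826
Sum ≈ 2.2464 → 2.2464 bits.

2.2464 bits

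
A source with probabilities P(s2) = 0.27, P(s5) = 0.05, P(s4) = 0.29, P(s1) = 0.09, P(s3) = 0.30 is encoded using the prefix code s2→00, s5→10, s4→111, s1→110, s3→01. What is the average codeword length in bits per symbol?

2.38 bits/symbol

L̄ = Σ pᵢ·ℓᵢ = 0.27·2 + 0.05·2 + 0.29·3 + 0.09·3 + 0.30·2 = 2.38 bits/symbol.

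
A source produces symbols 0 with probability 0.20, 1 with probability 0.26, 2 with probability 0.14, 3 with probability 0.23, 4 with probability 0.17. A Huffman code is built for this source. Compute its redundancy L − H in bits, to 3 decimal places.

Entropy H = −Σ p log₂ p ≈ 2.2890 bits.
Huffman merges: 7/50+17/100→31/100; 1/5+23/100→43/100; 13/50+31/100→57/100; 43/100+57/100→1. L = 231/100 ≈ 2.3100.
L − H = 2.3100 − 2.2890 = 0.021 bits.

0.021 bits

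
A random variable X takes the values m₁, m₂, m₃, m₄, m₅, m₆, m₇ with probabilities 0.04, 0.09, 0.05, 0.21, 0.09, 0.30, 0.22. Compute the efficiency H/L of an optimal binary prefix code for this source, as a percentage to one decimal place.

98.5%

Entropy H = −Σ p log₂ p ≈ 2.5016 bits.
Huffman merges: 1/25+1/20→9/100; 9/100+9/100→9/50; 9/100+9/50→27/100; 21/100+11/50→43/100; 27/100+3/10→57/100; 43/100+57/100→1. L = 127/50 ≈ 2.5400.
Efficiency = H/L = 2.5016/2.5400 = 98.5%.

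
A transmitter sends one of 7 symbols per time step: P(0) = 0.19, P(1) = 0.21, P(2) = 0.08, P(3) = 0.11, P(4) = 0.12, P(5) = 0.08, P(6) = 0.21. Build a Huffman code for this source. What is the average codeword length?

2.74 bits/symbol

Repeatedly combine the two least-probable nodes; the expected code length is the sum of the merged weights.
merge 2/25 + 2/25 → 4/25
merge 11/100 + 3/25 → 23/100
merge 4/25 + 19/100 → 7/20
merge 21/100 + 21/100 → 21/50
merge 23/100 + 7/20 → 29/50
merge 21/50 + 29/50 → 1
L = 4/25 + 23/100 + 7/20 + 21/50 + 29/50 + 1 = 137/50 = 2.74 bits/symbol.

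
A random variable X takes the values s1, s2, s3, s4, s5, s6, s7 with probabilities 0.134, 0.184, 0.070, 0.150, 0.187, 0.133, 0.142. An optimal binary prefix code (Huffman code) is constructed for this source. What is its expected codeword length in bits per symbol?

Repeatedly combine the two least-probable nodes; the expected code length is the sum of the merged weights.
merge 7/100 + 133/1000 → 203/1000
merge 67/500 + 71/500 → 69/250
merge 3/20 + 23/125 → 167/500
merge 187/1000 + 203/1000 → 39/100
merge 69/250 + 167/500 → 61/100
merge 39/100 + 61/100 → 1
L = 203/1000 + 69/250 + 167/500 + 39/100 + 61/100 + 1 = 2813/1000 = 2.813 bits/symbol.

2.813 bits/symbol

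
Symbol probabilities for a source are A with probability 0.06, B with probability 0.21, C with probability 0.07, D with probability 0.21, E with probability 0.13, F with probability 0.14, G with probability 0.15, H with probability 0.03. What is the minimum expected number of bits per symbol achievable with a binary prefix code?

2.83 bits/symbol

Repeatedly combine the two least-probable nodes; the expected code length is the sum of the merged weights.
merge 3/100 + 3/50 → 9/100
merge 7/100 + 9/100 → 4/25
merge 13/100 + 7/50 → 27/100
merge 3/20 + 4/25 → 31/100
merge 21/100 + 21/100 → 21/50
merge 27/100 + 31/100 → 29/50
merge 21/50 + 29/50 → 1
L = 9/100 + 4/25 + 27/100 + 31/100 + 21/50 + 29/50 + 1 = 283/100 = 2.83 bits/symbol.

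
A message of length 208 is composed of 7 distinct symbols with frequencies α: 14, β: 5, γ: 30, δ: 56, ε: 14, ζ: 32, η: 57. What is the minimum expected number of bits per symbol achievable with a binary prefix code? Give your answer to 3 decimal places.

2.548 bits/symbol

Probabilities are the counts divided by 208.
Repeatedly combine the two least-probable nodes; the expected code length is the sum of the merged weights.
merge 5/208 + 7/104 → 19/208
merge 7/104 + 19/208 → 33/208
merge 15/104 + 2/13 → 31/104
merge 33/208 + 7/26 → 89/208
merge 57/208 + 31/104 → 119/208
merge 89/208 + 119/208 → 1
L = 19/208 + 33/208 + 31/104 + 89/208 + 119/208 + 1 = 265/104 ≈ 2.548 bits/symbol.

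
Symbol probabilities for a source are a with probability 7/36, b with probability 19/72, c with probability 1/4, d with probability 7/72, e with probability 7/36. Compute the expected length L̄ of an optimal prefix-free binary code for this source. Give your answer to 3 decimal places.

2.292 bits/symbol

Repeatedly combine the two least-probable nodes; the expected code length is the sum of the merged weights.
merge 7/72 + 7/36 → 7/24
merge 7/36 + 1/4 → 4/9
merge 19/72 + 7/24 → 5/9
merge 4/9 + 5/9 → 1
L = 7/24 + 4/9 + 5/9 + 1 = 55/24 ≈ 2.292 bits/symbol.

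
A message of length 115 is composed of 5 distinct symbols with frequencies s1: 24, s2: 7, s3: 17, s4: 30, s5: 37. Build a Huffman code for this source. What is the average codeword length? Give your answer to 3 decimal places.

2.209 bits/symbol

Probabilities are the counts divided by 115.
Repeatedly combine the two least-probable nodes; the expected code length is the sum of the merged weights.
merge 7/115 + 17/115 → 24/115
merge 24/115 + 24/115 → 48/115
merge 6/23 + 37/115 → 67/115
merge 48/115 + 67/115 → 1
L = 24/115 + 48/115 + 67/115 + 1 = 254/115 ≈ 2.209 bits/symbol.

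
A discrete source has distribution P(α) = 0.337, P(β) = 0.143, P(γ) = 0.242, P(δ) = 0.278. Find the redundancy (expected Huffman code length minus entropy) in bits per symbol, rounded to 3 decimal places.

0.061 bits

Entropy H = −Σ p log₂ p ≈ 1.9388 bits.
Huffman merges: 143/1000+121/500→77/200; 139/500+337/1000→123/200; 77/200+123/200→1. L = 2 ≈ 2.0000.
L − H = 2.0000 − 1.9388 = 0.061 bits.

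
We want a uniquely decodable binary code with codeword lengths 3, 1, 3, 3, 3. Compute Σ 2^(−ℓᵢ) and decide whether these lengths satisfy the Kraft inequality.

1; yes

With common denominator 2^3 = 8: Σ 2^(−ℓᵢ) = 1/8 + 4/8 + 1/8 + 1/8 + 1/8 = 8/8 = 1.
Kraft's inequality requires Σ ≤ 1; here Σ = 1 ≤ 1, so such a prefix code exists.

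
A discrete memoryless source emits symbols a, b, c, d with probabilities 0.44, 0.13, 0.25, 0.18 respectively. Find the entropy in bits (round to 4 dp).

H = −Σ pᵢ log₂ pᵢ.
−0.44·log₂(0.44) = 0.5211
−0.13·log₂(0.13) = 0.3826
−0.25·log₂(0.25) = 0.5000
−0.18·log₂(0.18) = 0.4453
Sum ≈ 1.8491 → 1.8491 bits.

1.8491 bits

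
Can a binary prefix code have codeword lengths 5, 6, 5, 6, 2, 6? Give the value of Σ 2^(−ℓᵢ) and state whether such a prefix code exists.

0.359375; yes

With common denominator 2^6 = 64: Σ 2^(−ℓᵢ) = 2/64 + 1/64 + 2/64 + 1/64 + 16/64 + 1/64 = 23/64 = 0.359375.
Kraft's inequality requires Σ ≤ 1; here Σ = 0.359375 ≤ 1, so such a prefix code exists.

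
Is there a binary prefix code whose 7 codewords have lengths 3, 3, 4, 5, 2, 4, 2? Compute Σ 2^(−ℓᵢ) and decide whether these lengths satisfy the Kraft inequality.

With common denominator 2^5 = 32: Σ 2^(−ℓᵢ) = 4/32 + 4/32 + 2/32 + 1/32 + 8/32 + 2/32 + 8/32 = 29/32 = 0.90625.
Kraft's inequality requires Σ ≤ 1; here Σ = 0.90625 ≤ 1, so such a prefix code exists.

0.90625; yes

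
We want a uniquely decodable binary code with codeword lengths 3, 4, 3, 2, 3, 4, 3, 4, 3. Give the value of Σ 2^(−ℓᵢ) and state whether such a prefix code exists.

1.0625; no

With common denominator 2^4 = 16: Σ 2^(−ℓᵢ) = 2/16 + 1/16 + 2/16 + 4/16 + 2/16 + 1/16 + 2/16 + 1/16 + 2/16 = 17/16 = 1.0625.
Kraft's inequality requires Σ ≤ 1; here Σ = 1.0625 > 1, so no such prefix code exists.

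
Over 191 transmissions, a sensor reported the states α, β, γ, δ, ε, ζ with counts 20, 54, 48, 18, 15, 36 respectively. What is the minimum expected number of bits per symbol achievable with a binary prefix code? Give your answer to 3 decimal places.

Probabilities are the counts divided by 191.
Repeatedly combine the two least-probable nodes; the expected code length is the sum of the merged weights.
merge 15/191 + 18/191 → 33/191
merge 20/191 + 33/191 → 53/191
merge 36/191 + 48/191 → 84/191
merge 53/191 + 54/191 → 107/191
merge 84/191 + 107/191 → 1
L = 33/191 + 53/191 + 84/191 + 107/191 + 1 = 468/191 ≈ 2.450 bits/symbol.

2.450 bits/symbol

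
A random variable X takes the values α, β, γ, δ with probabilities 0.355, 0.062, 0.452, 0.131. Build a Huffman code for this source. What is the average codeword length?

1.741 bits/symbol

Repeatedly combine the two least-probable nodes; the expected code length is the sum of the merged weights.
merge 31/500 + 131/1000 → 193/1000
merge 193/1000 + 71/200 → 137/250
merge 113/250 + 137/250 → 1
L = 193/1000 + 137/250 + 1 = 1741/1000 = 1.741 bits/symbol.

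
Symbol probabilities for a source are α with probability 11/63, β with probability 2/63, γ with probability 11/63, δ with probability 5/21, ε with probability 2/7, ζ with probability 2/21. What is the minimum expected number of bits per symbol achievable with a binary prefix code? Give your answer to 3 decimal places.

2.429 bits/symbol

Repeatedly combine the two least-probable nodes; the expected code length is the sum of the merged weights.
merge 2/63 + 2/21 → 8/63
merge 8/63 + 11/63 → 19/63
merge 11/63 + 5/21 → 26/63
merge 2/7 + 19/63 → 37/63
merge 26/63 + 37/63 → 1
L = 8/63 + 19/63 + 26/63 + 37/63 + 1 = 17/7 ≈ 2.429 bits/symbol.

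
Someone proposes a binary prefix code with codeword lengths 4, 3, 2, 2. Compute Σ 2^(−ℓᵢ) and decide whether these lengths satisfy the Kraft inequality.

With common denominator 2^4 = 16: Σ 2^(−ℓᵢ) = 1/16 + 2/16 + 4/16 + 4/16 = 11/16 = 0.6875.
Kraft's inequality requires Σ ≤ 1; here Σ = 0.6875 ≤ 1, so such a prefix code exists.

0.6875; yes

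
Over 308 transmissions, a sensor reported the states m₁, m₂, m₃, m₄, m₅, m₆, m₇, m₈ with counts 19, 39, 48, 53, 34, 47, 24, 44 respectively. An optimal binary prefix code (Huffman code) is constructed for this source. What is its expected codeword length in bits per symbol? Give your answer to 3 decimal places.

Probabilities are the counts divided by 308.
Repeatedly combine the two least-probable nodes; the expected code length is the sum of the merged weights.
merge 19/308 + 6/77 → 43/308
merge 17/154 + 39/308 → 73/308
merge 43/308 + 1/7 → 87/308
merge 47/308 + 12/77 → 95/308
merge 53/308 + 73/308 → 9/22
merge 87/308 + 95/308 → 13/22
merge 9/22 + 13/22 → 1
L = 43/308 + 73/308 + 87/308 + 95/308 + 9/22 + 13/22 + 1 = 457/154 ≈ 2.968 bits/symbol.

2.968 bits/symbol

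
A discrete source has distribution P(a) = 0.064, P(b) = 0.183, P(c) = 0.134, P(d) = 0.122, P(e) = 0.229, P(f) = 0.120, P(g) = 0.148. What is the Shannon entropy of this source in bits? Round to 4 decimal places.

H = −Σ pᵢ log₂ pᵢ.
−0.064·log₂(0.064) = 0.2538
−0.183·log₂(0.183) = 0.4484
−0.134·log₂(0.134) = 0.3886
−0.122·log₂(0.122) = 0.3703
−0.229·log₂(0.229) = 0.4870
−0.120·log₂(0.120) = 0.3671
−0.148·log₂(0.148) = 0.4079
Sum ≈ 2.7230 → 2.7230 bits.

2.7230 bits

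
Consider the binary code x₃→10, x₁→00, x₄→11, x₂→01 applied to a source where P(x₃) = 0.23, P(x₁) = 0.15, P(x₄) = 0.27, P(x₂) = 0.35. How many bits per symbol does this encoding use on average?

L̄ = Σ pᵢ·ℓᵢ = 0.23·2 + 0.15·2 + 0.27·2 + 0.35·2 = 2 bits/symbol.

2 bits/symbol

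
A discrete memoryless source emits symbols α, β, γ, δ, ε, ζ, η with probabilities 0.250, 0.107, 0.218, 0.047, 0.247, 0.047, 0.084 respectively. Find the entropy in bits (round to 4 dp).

H = −Σ pᵢ log₂ pᵢ.
−0.250·log₂(0.250) = 0.5000
−0.107·log₂(0.107) = 0.3450
−0.218·log₂(0.218) = 0.4791
−0.047·log₂(0.047) = 0.2073
−0.247·log₂(0.247) = 0.4983
−0.047·log₂(0.047) = 0.2073
−0.084·log₂(0.084) = 0.3002
Sum ≈ 2.5372 → 2.5372 bits.

2.5372 bits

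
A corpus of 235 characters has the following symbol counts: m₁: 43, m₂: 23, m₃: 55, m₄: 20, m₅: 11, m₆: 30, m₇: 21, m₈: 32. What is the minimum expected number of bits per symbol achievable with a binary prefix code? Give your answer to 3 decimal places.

2.898 bits/symbol

Probabilities are the counts divided by 235.
Repeatedly combine the two least-probable nodes; the expected code length is the sum of the merged weights.
merge 11/235 + 4/47 → 31/235
merge 21/235 + 23/235 → 44/235
merge 6/47 + 31/235 → 61/235
merge 32/235 + 43/235 → 15/47
merge 44/235 + 11/47 → 99/235
merge 61/235 + 15/47 → 136/235
merge 99/235 + 136/235 → 1
L = 31/235 + 44/235 + 61/235 + 15/47 + 99/235 + 136/235 + 1 = 681/235 ≈ 2.898 bits/symbol.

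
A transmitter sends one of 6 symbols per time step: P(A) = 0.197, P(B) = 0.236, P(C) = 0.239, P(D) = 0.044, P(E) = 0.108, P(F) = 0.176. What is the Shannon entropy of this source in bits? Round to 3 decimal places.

H = −Σ pᵢ log₂ pᵢ.
−0.197·log₂(0.197) = 0.4617
−0.236·log₂(0.236) = 0.4916
−0.239·log₂(0.239) = 0.4935
−0.044·log₂(0.044) = 0.1983
−0.108·log₂(0.108) = 0.3468
−0.176·log₂(0.176) = 0.4411
Sum ≈ 2.4330 → 2.433 bits.

2.433 bits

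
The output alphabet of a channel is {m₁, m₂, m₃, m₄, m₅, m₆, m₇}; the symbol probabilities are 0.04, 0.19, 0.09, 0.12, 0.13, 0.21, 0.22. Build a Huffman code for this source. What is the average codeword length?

2.7 bits/symbol

Repeatedly combine the two least-probable nodes; the expected code length is the sum of the merged weights.
merge 1/25 + 9/100 → 13/100
merge 3/25 + 13/100 → 1/4
merge 13/100 + 19/100 → 8/25
merge 21/100 + 11/50 → 43/100
merge 1/4 + 8/25 → 57/100
merge 43/100 + 57/100 → 1
L = 13/100 + 1/4 + 8/25 + 43/100 + 57/100 + 1 = 27/10 = 2.7 bits/symbol.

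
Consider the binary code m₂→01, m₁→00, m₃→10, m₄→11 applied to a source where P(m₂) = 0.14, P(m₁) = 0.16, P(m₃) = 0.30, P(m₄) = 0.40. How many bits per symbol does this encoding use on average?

2 bits/symbol

L̄ = Σ pᵢ·ℓᵢ = 0.14·2 + 0.16·2 + 0.30·2 + 0.40·2 = 2 bits/symbol.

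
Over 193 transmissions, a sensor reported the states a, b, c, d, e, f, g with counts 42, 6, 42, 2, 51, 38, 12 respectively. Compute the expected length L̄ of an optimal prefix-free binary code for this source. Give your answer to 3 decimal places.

2.446 bits/symbol

Probabilities are the counts divided by 193.
Repeatedly combine the two least-probable nodes; the expected code length is the sum of the merged weights.
merge 2/193 + 6/193 → 8/193
merge 8/193 + 12/193 → 20/193
merge 20/193 + 38/193 → 58/193
merge 42/193 + 42/193 → 84/193
merge 51/193 + 58/193 → 109/193
merge 84/193 + 109/193 → 1
L = 8/193 + 20/193 + 58/193 + 84/193 + 109/193 + 1 = 472/193 ≈ 2.446 bits/symbol.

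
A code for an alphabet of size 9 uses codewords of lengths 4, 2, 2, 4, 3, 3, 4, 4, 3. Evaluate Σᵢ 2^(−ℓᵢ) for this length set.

With common denominator 2^4 = 16: Σ 2^(−ℓᵢ) = 1/16 + 4/16 + 4/16 + 1/16 + 2/16 + 2/16 + 1/16 + 1/16 + 2/16 = 18/16 = 1.125.

1.125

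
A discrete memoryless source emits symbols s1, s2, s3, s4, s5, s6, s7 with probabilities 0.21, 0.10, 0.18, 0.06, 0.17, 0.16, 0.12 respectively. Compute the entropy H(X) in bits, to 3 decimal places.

H = −Σ pᵢ log₂ pᵢ.
−0.21·log₂(0.21) = 0.4728
−0.10·log₂(0.10) = 0.3322
−0.18·log₂(0.18) = 0.4453
−0.06·log₂(0.06) = 0.2435
−0.17·log₂(0.17) = 0.4346
−0.16·log₂(0.16) = 0.4230
−0.12·log₂(0.12) = 0.3671
Sum ≈ 2.7185 → 2.719 bits.

2.719 bits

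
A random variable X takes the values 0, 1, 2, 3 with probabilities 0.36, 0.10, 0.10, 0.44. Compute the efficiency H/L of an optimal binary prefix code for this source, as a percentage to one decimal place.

97.5%

Entropy H = −Σ p log₂ p ≈ 1.7161 bits.
Huffman merges: 1/10+1/10→1/5; 1/5+9/25→14/25; 11/25+14/25→1. L = 44/25 ≈ 1.7600.
Efficiency = H/L = 1.7161/1.7600 = 97.5%.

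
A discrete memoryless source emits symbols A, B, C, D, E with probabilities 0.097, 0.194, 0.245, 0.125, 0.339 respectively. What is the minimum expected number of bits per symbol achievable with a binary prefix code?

2.222 bits/symbol

Repeatedly combine the two least-probable nodes; the expected code length is the sum of the merged weights.
merge 97/1000 + 1/8 → 111/500
merge 97/500 + 111/500 → 52/125
merge 49/200 + 339/1000 → 73/125
merge 52/125 + 73/125 → 1
L = 111/500 + 52/125 + 73/125 + 1 = 1111/500 = 2.222 bits/symbol.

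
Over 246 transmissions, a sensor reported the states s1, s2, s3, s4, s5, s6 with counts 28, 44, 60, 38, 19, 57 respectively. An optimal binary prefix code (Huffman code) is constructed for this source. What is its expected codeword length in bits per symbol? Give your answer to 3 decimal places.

2.524 bits/symbol

Probabilities are the counts divided by 246.
Repeatedly combine the two least-probable nodes; the expected code length is the sum of the merged weights.
merge 19/246 + 14/123 → 47/246
merge 19/123 + 22/123 → 1/3
merge 47/246 + 19/82 → 52/123
merge 10/41 + 1/3 → 71/123
merge 52/123 + 71/123 → 1
L = 47/246 + 1/3 + 52/123 + 71/123 + 1 = 207/82 ≈ 2.524 bits/symbol.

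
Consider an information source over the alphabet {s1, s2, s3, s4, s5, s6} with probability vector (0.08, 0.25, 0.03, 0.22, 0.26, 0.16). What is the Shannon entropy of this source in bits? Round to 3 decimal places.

H = −Σ pᵢ log₂ pᵢ.
−0.08·log₂(0.08) = 0.2915
−0.25·log₂(0.25) = 0.5000
−0.03·log₂(0.03) = 0.1518
−0.22·log₂(0.22) = 0.4806
−0.26·log₂(0.26) = 0.5053
−0.16·log₂(0.16) = 0.4230
Sum ≈ 2.3522 → 2.352 bits.

2.352 bits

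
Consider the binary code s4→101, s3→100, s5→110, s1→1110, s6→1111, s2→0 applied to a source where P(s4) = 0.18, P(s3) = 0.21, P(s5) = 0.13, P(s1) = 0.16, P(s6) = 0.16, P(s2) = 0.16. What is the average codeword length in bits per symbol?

3 bits/symbol

L̄ = Σ pᵢ·ℓᵢ = 0.18·3 + 0.21·3 + 0.13·3 + 0.16·4 + 0.16·4 + 0.16·1 = 3 bits/symbol.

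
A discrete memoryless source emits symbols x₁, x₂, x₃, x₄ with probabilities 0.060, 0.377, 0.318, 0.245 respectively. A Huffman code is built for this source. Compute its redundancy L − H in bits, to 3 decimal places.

Entropy H = −Σ p log₂ p ≈ 1.7969 bits.
Huffman merges: 3/50+49/200→61/200; 61/200+159/500→623/1000; 377/1000+623/1000→1. L = 241/125 ≈ 1.9280.
L − H = 1.9280 − 1.7969 = 0.131 bits.

0.131 bits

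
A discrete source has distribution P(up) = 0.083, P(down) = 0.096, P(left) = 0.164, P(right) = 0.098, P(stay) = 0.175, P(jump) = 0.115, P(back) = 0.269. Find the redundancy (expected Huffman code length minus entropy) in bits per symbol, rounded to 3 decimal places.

Entropy H = −Σ p log₂ p ≈ 2.6872 bits.
Huffman merges: 83/1000+12/125→179/1000; 49/500+23/200→213/1000; 41/250+7/40→339/1000; 179/1000+213/1000→49/125; 269/1000+339/1000→76/125; 49/125+76/125→1. L = 2731/1000 ≈ 2.7310.
L − H = 2.7310 − 2.6872 = 0.044 bits.

0.044 bits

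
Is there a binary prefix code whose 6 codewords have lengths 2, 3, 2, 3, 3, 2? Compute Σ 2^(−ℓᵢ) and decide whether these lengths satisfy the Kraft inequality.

1.125; no

With common denominator 2^3 = 8: Σ 2^(−ℓᵢ) = 2/8 + 1/8 + 2/8 + 1/8 + 1/8 + 2/8 = 9/8 = 1.125.
Kraft's inequality requires Σ ≤ 1; here Σ = 1.125 > 1, so no such prefix code exists.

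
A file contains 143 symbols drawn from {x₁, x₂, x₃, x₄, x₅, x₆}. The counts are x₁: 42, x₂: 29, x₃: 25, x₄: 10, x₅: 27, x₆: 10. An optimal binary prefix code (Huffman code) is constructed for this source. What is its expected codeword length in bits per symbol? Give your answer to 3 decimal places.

2.455 bits/symbol

Probabilities are the counts divided by 143.
Repeatedly combine the two least-probable nodes; the expected code length is the sum of the merged weights.
merge 10/143 + 10/143 → 20/143
merge 20/143 + 25/143 → 45/143
merge 27/143 + 29/143 → 56/143
merge 42/143 + 45/143 → 87/143
merge 56/143 + 87/143 → 1
L = 20/143 + 45/143 + 56/143 + 87/143 + 1 = 27/11 ≈ 2.455 bits/symbol.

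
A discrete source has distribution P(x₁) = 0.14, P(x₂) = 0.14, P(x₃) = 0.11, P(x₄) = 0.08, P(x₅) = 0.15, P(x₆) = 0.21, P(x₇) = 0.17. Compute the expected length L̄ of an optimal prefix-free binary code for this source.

Repeatedly combine the two least-probable nodes; the expected code length is the sum of the merged weights.
merge 2/25 + 11/100 → 19/100
merge 7/50 + 7/50 → 7/25
merge 3/20 + 17/100 → 8/25
merge 19/100 + 21/100 → 2/5
merge 7/25 + 8/25 → 3/5
merge 2/5 + 3/5 → 1
L = 19/100 + 7/25 + 8/25 + 2/5 + 3/5 + 1 = 279/100 = 2.79 bits/symbol.

2.79 bits/symbol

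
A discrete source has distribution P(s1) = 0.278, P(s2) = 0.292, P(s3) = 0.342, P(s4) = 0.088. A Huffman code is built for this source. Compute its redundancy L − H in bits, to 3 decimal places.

Entropy H = −Σ p log₂ p ≈ 1.8700 bits.
Huffman merges: 11/125+139/500→183/500; 73/250+171/500→317/500; 183/500+317/500→1. L = 2 ≈ 2.0000.
L − H = 2.0000 − 1.8700 = 0.130 bits.

0.130 bits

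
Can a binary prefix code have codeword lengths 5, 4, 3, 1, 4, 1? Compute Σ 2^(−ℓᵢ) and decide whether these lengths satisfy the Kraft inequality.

1.28125; no

With common denominator 2^5 = 32: Σ 2^(−ℓᵢ) = 1/32 + 2/32 + 4/32 + 16/32 + 2/32 + 16/32 = 41/32 = 1.28125.
Kraft's inequality requires Σ ≤ 1; here Σ = 1.28125 > 1, so no such prefix code exists.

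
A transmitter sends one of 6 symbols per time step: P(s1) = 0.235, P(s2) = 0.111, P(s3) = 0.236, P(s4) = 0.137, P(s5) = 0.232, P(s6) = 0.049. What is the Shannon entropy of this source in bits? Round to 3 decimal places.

H = −Σ pᵢ log₂ pᵢ.
−0.235·log₂(0.235) = 0.4910
−0.111·log₂(0.111) = 0.3520
−0.236·log₂(0.236) = 0.4916
−0.137·log₂(0.137) = 0.3929
−0.232·log₂(0.232) = 0.4890
−0.049·log₂(0.049) = 0.2132
Sum ≈ 2.4297 → 2.430 bits.

2.430 bits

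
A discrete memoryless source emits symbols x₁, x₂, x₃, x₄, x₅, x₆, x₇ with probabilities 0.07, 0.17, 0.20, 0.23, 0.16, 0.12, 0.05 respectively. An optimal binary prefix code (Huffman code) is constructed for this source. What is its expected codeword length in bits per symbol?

Repeatedly combine the two least-probable nodes; the expected code length is the sum of the merged weights.
merge 1/20 + 7/100 → 3/25
merge 3/25 + 3/25 → 6/25
merge 4/25 + 17/100 → 33/100
merge 1/5 + 23/100 → 43/100
merge 6/25 + 33/100 → 57/100
merge 43/100 + 57/100 → 1
L = 3/25 + 6/25 + 33/100 + 43/100 + 57/100 + 1 = 269/100 = 2.69 bits/symbol.

2.69 bits/symbol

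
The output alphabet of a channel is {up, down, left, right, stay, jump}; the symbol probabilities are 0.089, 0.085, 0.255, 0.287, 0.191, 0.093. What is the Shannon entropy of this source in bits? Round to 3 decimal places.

2.407 bits

H = −Σ pᵢ log₂ pᵢ.
−0.089·log₂(0.089) = 0.3106
−0.085·log₂(0.085) = 0.3023
−0.255·log₂(0.255) = 0.5027
−0.287·log₂(0.287) = 0.5169
−0.191·log₂(0.191) = 0.4562
−0.093·log₂(0.093) = 0.3187
Sum ≈ 2.4073 → 2.407 bits.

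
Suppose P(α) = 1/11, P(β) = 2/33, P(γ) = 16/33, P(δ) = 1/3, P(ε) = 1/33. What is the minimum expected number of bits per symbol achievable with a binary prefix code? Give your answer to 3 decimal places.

Repeatedly combine the two least-probable nodes; the expected code length is the sum of the merged weights.
merge 1/33 + 2/33 → 1/11
merge 1/11 + 1/11 → 2/11
merge 2/11 + 1/3 → 17/33
merge 16/33 + 17/33 → 1
L = 1/11 + 2/11 + 17/33 + 1 = 59/33 ≈ 1.788 bits/symbol.

1.788 bits/symbol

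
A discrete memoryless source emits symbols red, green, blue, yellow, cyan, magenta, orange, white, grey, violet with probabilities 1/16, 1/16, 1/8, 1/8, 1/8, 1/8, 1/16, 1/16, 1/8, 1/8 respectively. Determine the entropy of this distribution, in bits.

3.25 bits

Each probability is a power of 1/2, so log₂(1/p) is an integer.
H = Σ p·log₂(1/p) = 1/16·4 + 1/16·4 + 1/8·3 + 1/8·3 + 1/8·3 + 1/8·3 + 1/16·4 + 1/16·4 + 1/8·3 + 1/8·3 = 3.25 bits.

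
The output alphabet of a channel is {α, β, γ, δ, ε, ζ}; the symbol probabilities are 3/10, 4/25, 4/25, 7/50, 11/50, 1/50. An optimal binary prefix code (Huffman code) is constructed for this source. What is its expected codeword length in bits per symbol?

Repeatedly combine the two least-probable nodes; the expected code length is the sum of the merged weights.
merge 1/50 + 7/50 → 4/25
merge 4/25 + 4/25 → 8/25
merge 4/25 + 11/50 → 19/50
merge 3/10 + 8/25 → 31/50
merge 19/50 + 31/50 → 1
L = 4/25 + 8/25 + 19/50 + 31/50 + 1 = 62/25 = 2.48 bits/symbol.

2.48 bits/symbol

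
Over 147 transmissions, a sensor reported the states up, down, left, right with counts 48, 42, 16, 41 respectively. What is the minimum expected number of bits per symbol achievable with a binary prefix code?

2 bits/symbol

Probabilities are the counts divided by 147.
Repeatedly combine the two least-probable nodes; the expected code length is the sum of the merged weights.
merge 16/147 + 41/147 → 19/49
merge 2/7 + 16/49 → 30/49
merge 19/49 + 30/49 → 1
L = 19/49 + 30/49 + 1 = 2 bits/symbol.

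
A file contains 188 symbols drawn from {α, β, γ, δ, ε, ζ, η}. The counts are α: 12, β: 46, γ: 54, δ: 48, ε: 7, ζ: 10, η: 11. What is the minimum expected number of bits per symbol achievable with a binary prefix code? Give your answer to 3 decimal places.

Probabilities are the counts divided by 188.
Repeatedly combine the two least-probable nodes; the expected code length is the sum of the merged weights.
merge 7/188 + 5/94 → 17/188
merge 11/188 + 3/47 → 23/188
merge 17/188 + 23/188 → 10/47
merge 10/47 + 23/94 → 43/94
merge 12/47 + 27/94 → 51/94
merge 43/94 + 51/94 → 1
L = 17/188 + 23/188 + 10/47 + 43/94 + 51/94 + 1 = 114/47 ≈ 2.426 bits/symbol.

2.426 bits/symbol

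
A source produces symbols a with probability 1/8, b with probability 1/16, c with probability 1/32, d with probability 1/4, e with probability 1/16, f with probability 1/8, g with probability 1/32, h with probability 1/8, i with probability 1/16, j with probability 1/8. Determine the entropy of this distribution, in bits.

3.0625 bits

Each probability is a power of 1/2, so log₂(1/p) is an integer.
H = Σ p·log₂(1/p) = 1/8·3 + 1/16·4 + 1/32·5 + 1/4·2 + 1/16·4 + 1/8·3 + 1/32·5 + 1/8·3 + 1/16·4 + 1/8·3 = 3.0625 bits.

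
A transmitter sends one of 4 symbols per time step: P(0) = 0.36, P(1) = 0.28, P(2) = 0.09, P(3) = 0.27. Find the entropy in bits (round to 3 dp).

1.868 bits

H = −Σ pᵢ log₂ pᵢ.
−0.36·log₂(0.36) = 0.5306
−0.28·log₂(0.28) = 0.5142
−0.09·log₂(0.09) = 0.3127
−0.27·log₂(0.27) = 0.5100
Sum ≈ 1.8675 → 1.868 bits.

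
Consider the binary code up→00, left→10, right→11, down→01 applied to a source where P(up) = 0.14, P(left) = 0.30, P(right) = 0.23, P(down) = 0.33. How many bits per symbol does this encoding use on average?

2 bits/symbol

L̄ = Σ pᵢ·ℓᵢ = 0.14·2 + 0.30·2 + 0.23·2 + 0.33·2 = 2 bits/symbol.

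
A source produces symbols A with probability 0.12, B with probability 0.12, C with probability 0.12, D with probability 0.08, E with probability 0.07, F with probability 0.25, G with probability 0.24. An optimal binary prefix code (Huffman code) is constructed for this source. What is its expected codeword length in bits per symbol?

Repeatedly combine the two least-probable nodes; the expected code length is the sum of the merged weights.
merge 7/100 + 2/25 → 3/20
merge 3/25 + 3/25 → 6/25
merge 3/25 + 3/20 → 27/100
merge 6/25 + 6/25 → 12/25
merge 1/4 + 27/100 → 13/25
merge 12/25 + 13/25 → 1
L = 3/20 + 6/25 + 27/100 + 12/25 + 13/25 + 1 = 133/50 = 2.66 bits/symbol.

2.66 bits/symbol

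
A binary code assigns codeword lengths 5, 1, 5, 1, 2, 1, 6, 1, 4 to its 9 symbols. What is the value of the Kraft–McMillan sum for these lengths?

2.390625

With common denominator 2^6 = 64: Σ 2^(−ℓᵢ) = 2/64 + 32/64 + 2/64 + 32/64 + 16/64 + 32/64 + 1/64 + 32/64 + 4/64 = 153/64 = 2.390625.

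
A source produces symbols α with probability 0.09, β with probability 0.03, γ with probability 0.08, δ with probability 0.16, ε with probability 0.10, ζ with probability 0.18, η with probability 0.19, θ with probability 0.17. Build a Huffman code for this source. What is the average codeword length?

2.92 bits/symbol

Repeatedly combine the two least-probable nodes; the expected code length is the sum of the merged weights.
merge 3/100 + 2/25 → 11/100
merge 9/100 + 1/10 → 19/100
merge 11/100 + 4/25 → 27/100
merge 17/100 + 9/50 → 7/20
merge 19/100 + 19/100 → 19/50
merge 27/100 + 7/20 → 31/50
merge 19/50 + 31/50 → 1
L = 11/100 + 19/100 + 27/100 + 7/20 + 19/50 + 31/50 + 1 = 73/25 = 2.92 bits/symbol.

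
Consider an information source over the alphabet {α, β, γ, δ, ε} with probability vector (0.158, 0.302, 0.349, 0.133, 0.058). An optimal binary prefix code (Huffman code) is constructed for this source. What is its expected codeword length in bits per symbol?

Repeatedly combine the two least-probable nodes; the expected code length is the sum of the merged weights.
merge 29/500 + 133/1000 → 191/1000
merge 79/500 + 191/1000 → 349/1000
merge 151/500 + 349/1000 → 651/1000
merge 349/1000 + 651/1000 → 1
L = 191/1000 + 349/1000 + 651/1000 + 1 = 2191/1000 = 2.191 bits/symbol.

2.191 bits/symbol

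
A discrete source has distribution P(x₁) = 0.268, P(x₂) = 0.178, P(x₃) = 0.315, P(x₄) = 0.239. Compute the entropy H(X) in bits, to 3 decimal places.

H = −Σ pᵢ log₂ pᵢ.
−0.268·log₂(0.268) = 0.5091
−0.178·log₂(0.178) = 0.4432
−0.315·log₂(0.315) = 0.5250
−0.239·log₂(0.239) = 0.4935
Sum ≈ 1.9708 → 1.971 bits.

1.971 bits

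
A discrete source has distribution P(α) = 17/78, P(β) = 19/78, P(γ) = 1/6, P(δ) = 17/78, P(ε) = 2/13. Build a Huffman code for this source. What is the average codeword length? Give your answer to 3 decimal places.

2.321 bits/symbol

Repeatedly combine the two least-probable nodes; the expected code length is the sum of the merged weights.
merge 2/13 + 1/6 → 25/78
merge 17/78 + 17/78 → 17/39
merge 19/78 + 25/78 → 22/39
merge 17/39 + 22/39 → 1
L = 25/78 + 17/39 + 22/39 + 1 = 181/78 ≈ 2.321 bits/symbol.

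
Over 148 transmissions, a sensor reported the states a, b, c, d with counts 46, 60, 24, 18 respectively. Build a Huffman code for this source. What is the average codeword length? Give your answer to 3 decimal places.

1.878 bits/symbol

Probabilities are the counts divided by 148.
Repeatedly combine the two least-probable nodes; the expected code length is the sum of the merged weights.
merge 9/74 + 6/37 → 21/74
merge 21/74 + 23/74 → 22/37
merge 15/37 + 22/37 → 1
L = 21/74 + 22/37 + 1 = 139/74 ≈ 1.878 bits/symbol.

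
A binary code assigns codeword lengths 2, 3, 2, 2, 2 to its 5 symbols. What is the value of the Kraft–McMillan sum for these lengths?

With common denominator 2^3 = 8: Σ 2^(−ℓᵢ) = 2/8 + 1/8 + 2/8 + 2/8 + 2/8 = 9/8 = 1.125.

1.125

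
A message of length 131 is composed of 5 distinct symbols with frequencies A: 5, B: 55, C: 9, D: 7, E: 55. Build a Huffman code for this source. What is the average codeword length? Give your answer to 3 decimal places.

Probabilities are the counts divided by 131.
Repeatedly combine the two least-probable nodes; the expected code length is the sum of the merged weights.
merge 5/131 + 7/131 → 12/131
merge 9/131 + 12/131 → 21/131
merge 21/131 + 55/131 → 76/131
merge 55/131 + 76/131 → 1
L = 12/131 + 21/131 + 76/131 + 1 = 240/131 ≈ 1.832 bits/symbol.

1.832 bits/symbol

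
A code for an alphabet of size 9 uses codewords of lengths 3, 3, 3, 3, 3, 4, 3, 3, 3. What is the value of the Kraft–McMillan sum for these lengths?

With common denominator 2^4 = 16: Σ 2^(−ℓᵢ) = 2/16 + 2/16 + 2/16 + 2/16 + 2/16 + 1/16 + 2/16 + 2/16 + 2/16 = 17/16 = 1.0625.

1.0625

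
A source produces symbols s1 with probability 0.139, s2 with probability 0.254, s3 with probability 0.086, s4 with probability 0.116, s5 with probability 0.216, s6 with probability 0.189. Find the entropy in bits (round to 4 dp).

2.4946 bits

H = −Σ pᵢ log₂ pᵢ.
−0.139·log₂(0.139) = 0.3957
−0.254·log₂(0.254) = 0.5022
−0.086·log₂(0.086) = 0.3044
−0.116·log₂(0.116) = 0.3605
−0.216·log₂(0.216) = 0.4776
−0.189·log₂(0.189) = 0.4543
Sum ≈ 2.4946 → 2.4946 bits.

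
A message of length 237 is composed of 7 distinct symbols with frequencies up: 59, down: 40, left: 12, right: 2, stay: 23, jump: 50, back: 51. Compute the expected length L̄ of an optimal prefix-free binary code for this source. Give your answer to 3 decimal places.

2.540 bits/symbol

Probabilities are the counts divided by 237.
Repeatedly combine the two least-probable nodes; the expected code length is the sum of the merged weights.
merge 2/237 + 4/79 → 14/237
merge 14/237 + 23/237 → 37/237
merge 37/237 + 40/237 → 77/237
merge 50/237 + 17/79 → 101/237
merge 59/237 + 77/237 → 136/237
merge 101/237 + 136/237 → 1
L = 14/237 + 37/237 + 77/237 + 101/237 + 136/237 + 1 = 602/237 ≈ 2.540 bits/symbol.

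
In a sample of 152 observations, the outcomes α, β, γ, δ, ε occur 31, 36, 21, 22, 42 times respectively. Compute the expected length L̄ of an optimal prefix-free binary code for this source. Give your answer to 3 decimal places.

Probabilities are the counts divided by 152.
Repeatedly combine the two least-probable nodes; the expected code length is the sum of the merged weights.
merge 21/152 + 11/76 → 43/152
merge 31/152 + 9/38 → 67/152
merge 21/76 + 43/152 → 85/152
merge 67/152 + 85/152 → 1
L = 43/152 + 67/152 + 85/152 + 1 = 347/152 ≈ 2.283 bits/symbol.

2.283 bits/symbol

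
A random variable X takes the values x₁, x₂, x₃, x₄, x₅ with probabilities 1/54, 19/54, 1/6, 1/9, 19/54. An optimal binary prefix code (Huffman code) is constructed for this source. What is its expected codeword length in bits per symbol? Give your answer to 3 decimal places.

2.074 bits/symbol

Repeatedly combine the two least-probable nodes; the expected code length is the sum of the merged weights.
merge 1/54 + 1/9 → 7/54
merge 7/54 + 1/6 → 8/27
merge 8/27 + 19/54 → 35/54
merge 19/54 + 35/54 → 1
L = 7/54 + 8/27 + 35/54 + 1 = 56/27 ≈ 2.074 bits/symbol.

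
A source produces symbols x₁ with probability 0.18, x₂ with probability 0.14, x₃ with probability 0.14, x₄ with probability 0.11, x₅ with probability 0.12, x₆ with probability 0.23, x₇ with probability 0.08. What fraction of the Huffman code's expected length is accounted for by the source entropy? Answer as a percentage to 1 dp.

Entropy H = −Σ p log₂ p ≈ 2.7361 bits.
Huffman merges: 2/25+11/100→19/100; 3/25+7/50→13/50; 7/50+9/50→8/25; 19/100+23/100→21/50; 13/50+8/25→29/50; 21/50+29/50→1. L = 277/100 ≈ 2.7700.
Efficiency = H/L = 2.7361/2.7700 = 98.8%.

98.8%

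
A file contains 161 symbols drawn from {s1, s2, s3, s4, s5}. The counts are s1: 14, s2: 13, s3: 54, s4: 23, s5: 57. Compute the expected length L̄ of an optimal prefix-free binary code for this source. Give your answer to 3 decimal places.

2.124 bits/symbol

Probabilities are the counts divided by 161.
Repeatedly combine the two least-probable nodes; the expected code length is the sum of the merged weights.
merge 13/161 + 2/23 → 27/161
merge 1/7 + 27/161 → 50/161
merge 50/161 + 54/161 → 104/161
merge 57/161 + 104/161 → 1
L = 27/161 + 50/161 + 104/161 + 1 = 342/161 ≈ 2.124 bits/symbol.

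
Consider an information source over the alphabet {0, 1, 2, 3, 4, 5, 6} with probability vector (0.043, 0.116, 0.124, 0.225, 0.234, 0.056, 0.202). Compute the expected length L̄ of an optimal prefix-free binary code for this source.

2.64 bits/symbol

Repeatedly combine the two least-probable nodes; the expected code length is the sum of the merged weights.
merge 43/1000 + 7/125 → 99/1000
merge 99/1000 + 29/250 → 43/200
merge 31/250 + 101/500 → 163/500
merge 43/200 + 9/40 → 11/25
merge 117/500 + 163/500 → 14/25
merge 11/25 + 14/25 → 1
L = 99/1000 + 43/200 + 163/500 + 11/25 + 14/25 + 1 = 66/25 = 2.64 bits/symbol.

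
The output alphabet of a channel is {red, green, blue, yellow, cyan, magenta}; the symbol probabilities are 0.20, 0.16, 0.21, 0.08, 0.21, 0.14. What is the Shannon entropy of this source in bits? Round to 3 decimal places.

2.522 bits

H = −Σ pᵢ log₂ pᵢ.
−0.20·log₂(0.20) = 0.4644
−0.16·log₂(0.16) = 0.4230
−0.21·log₂(0.21) = 0.4728
−0.08·log₂(0.08) = 0.2915
−0.21·log₂(0.21) = 0.4728
−0.14·log₂(0.14) = 0.3971
Sum ≈ 2.5217 → 2.522 bits.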